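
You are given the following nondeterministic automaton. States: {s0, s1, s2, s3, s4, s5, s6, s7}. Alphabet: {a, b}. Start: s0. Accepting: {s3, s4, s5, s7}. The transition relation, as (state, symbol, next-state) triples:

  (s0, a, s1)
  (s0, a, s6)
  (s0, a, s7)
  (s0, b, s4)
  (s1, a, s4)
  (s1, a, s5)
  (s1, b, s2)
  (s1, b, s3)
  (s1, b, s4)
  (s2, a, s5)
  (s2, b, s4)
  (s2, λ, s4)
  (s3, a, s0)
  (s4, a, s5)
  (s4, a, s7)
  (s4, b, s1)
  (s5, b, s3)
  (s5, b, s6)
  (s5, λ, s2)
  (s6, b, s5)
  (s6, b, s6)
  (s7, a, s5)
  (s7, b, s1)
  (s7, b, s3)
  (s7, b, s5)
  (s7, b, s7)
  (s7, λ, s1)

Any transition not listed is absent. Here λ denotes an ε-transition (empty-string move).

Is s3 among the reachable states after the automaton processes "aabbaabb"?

Yes

Start in {s0}.
Read 'a': s0→{s1, s6, s7}; now {s1, s6, s7}.
Read 'a': s1→{s4, s5}, s6→∅, s7→{s5}; union {s4, s5}; ε-closure = {s2, s4, s5}.
Read 'b': s2→{s4}, s4→{s1}, s5→{s3, s6}; now {s1, s3, s4, s6}.
Read 'b': s1→{s2, s3, s4}, s3→∅, s4→{s1}, s6→{s5, s6}; now {s1, s2, s3, s4, s5, s6}.
Read 'a': s1→{s4, s5}, s2→{s5}, s3→{s0}, s4→{s5, s7}, s5→∅, s6→∅; union {s0, s4, s5, s7}; ε-closure = {s0, s1, s2, s4, s5, s7}.
Read 'a': s0→{s1, s6, s7}, s1→{s4, s5}, s2→{s5}, s4→{s5, s7}, s5→∅, s7→{s5}; union {s1, s4, s5, s6, s7}; ε-closure = {s1, s2, s4, s5, s6, s7}.
Read 'b': s1→{s2, s3, s4}, s2→{s4}, s4→{s1}, s5→{s3, s6}, s6→{s5, s6}, s7→{s1, s3, s5, s7}; now {s1, s2, s3, s4, s5, s6, s7}.
Read 'b': s1→{s2, s3, s4}, s2→{s4}, s3→∅, s4→{s1}, s5→{s3, s6}, s6→{s5, s6}, s7→{s1, s3, s5, s7}; now {s1, s2, s3, s4, s5, s6, s7}.
State s3 is in {s1, s2, s3, s4, s5, s6, s7}.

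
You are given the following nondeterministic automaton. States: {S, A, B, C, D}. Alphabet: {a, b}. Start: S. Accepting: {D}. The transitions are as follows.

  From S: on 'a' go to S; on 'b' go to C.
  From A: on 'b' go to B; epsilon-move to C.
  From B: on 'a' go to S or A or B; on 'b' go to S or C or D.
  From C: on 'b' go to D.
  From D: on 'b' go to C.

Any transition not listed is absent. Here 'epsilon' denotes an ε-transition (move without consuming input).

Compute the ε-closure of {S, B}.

Begin with {S, B}.
No ε-moves leave this set, so the closure equals the set itself.

{S, B}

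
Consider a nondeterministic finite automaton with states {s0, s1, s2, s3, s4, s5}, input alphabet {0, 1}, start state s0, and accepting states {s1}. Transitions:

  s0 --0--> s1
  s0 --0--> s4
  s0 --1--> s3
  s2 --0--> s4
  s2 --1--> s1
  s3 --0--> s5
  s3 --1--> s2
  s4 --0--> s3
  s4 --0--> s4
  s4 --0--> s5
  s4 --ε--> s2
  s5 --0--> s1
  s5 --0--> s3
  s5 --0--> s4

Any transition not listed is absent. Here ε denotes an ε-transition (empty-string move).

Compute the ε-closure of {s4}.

{s2, s4}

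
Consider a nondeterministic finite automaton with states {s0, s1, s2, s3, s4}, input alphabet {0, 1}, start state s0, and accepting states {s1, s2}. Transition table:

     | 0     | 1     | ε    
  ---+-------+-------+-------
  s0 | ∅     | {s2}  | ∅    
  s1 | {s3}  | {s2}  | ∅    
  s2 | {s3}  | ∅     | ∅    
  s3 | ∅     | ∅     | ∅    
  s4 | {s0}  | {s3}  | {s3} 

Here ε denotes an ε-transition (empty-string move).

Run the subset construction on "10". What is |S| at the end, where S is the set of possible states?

1

Start in {s0}.
Read '1': s0→{s2}; now {s2}.
Read '0': s2→{s3}; now {s3}.
That set has 1 state.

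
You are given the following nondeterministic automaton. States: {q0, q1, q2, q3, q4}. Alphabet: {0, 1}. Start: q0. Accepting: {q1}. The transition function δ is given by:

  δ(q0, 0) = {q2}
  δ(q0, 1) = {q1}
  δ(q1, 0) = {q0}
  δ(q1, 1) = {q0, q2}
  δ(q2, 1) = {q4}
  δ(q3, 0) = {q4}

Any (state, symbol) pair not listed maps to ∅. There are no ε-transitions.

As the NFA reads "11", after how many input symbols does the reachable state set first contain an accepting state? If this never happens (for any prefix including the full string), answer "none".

1

Start in {q0}.
Read '1': {q0} → {q1}.
None of the earlier sets intersect F, but {q1} does.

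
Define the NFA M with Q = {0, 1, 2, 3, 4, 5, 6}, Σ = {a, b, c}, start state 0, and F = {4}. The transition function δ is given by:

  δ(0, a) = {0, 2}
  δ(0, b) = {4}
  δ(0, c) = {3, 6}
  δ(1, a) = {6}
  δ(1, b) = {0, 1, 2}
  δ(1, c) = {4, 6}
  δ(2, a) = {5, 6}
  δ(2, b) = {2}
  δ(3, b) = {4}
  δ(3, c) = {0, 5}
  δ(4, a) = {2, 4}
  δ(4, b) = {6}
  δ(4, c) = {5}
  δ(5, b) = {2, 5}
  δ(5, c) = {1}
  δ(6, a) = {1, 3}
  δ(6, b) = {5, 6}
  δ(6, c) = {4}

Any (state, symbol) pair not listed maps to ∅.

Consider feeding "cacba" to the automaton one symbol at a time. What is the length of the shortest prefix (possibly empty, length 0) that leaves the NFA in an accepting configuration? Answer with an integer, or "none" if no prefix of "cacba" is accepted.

3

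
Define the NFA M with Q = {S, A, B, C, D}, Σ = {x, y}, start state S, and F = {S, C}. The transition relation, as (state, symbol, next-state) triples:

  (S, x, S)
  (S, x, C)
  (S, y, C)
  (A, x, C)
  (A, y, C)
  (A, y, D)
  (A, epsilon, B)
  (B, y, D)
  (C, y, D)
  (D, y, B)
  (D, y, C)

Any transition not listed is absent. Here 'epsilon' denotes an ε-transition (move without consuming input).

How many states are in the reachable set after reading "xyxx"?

Start in {S}.
Read 'x': S→{S, C}; now {S, C}.
Read 'y': S→{C}, C→{D}; now {C, D}.
Read 'x': C→∅, D→∅; now ∅.
The set is empty and remains empty for the remaining 1 symbol.
That set has 0 states.

0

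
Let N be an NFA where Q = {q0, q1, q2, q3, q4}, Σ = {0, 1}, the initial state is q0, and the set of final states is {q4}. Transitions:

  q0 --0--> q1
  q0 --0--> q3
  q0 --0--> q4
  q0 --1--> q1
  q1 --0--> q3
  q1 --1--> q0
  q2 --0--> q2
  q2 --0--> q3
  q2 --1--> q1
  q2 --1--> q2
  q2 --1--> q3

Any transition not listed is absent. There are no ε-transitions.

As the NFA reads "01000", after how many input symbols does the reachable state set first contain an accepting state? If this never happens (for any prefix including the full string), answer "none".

Start in {q0}.
Read '0': q0→{q1, q3, q4}; now {q1, q3, q4}.
None of the earlier sets intersect F, but {q1, q3, q4} does.

1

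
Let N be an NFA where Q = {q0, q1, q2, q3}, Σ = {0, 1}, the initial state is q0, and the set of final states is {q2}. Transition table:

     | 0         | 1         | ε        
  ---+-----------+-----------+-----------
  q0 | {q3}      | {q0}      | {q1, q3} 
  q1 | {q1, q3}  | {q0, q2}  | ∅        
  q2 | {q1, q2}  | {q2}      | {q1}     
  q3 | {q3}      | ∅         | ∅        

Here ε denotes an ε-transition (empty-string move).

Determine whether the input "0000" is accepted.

Start: ε-closure({q0}) = {q0, q1, q3}.
Read '0': q0→{q3}, q1→{q1, q3}, q3→{q3}; now {q1, q3}.
Read '0': q1→{q1, q3}, q3→{q3}; now {q1, q3}.
Read '0': q1→{q1, q3}, q3→{q3}; now {q1, q3}.
Read '0': q1→{q1, q3}, q3→{q3}; now {q1, q3}.
The final set {q1, q3} contains no accepting state.

No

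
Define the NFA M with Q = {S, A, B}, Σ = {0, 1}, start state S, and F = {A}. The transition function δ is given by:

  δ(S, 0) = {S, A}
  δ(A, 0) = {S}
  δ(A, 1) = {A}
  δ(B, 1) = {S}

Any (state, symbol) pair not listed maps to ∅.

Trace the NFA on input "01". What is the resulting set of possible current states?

{A}

Start in {S}.
Read '0': S→{S, A}; now {S, A}.
Read '1': S→∅, A→{A}; now {A}.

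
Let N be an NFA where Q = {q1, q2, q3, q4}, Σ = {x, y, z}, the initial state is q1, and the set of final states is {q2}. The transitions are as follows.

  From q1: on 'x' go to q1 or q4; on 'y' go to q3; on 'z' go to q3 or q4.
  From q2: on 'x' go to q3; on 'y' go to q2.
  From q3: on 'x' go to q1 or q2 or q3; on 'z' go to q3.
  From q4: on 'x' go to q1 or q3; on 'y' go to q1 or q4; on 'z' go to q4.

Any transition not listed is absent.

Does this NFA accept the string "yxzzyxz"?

Start in {q1}.
Read 'y': {q1} → {q3}.
Read 'x': {q3} → {q1, q2, q3}.
Read 'z': {q1, q2, q3} → {q3, q4}.
Read 'z': {q3, q4} → {q3, q4}.
Read 'y': {q3, q4} → {q1, q4}.
Read 'x': {q1, q4} → {q1, q3, q4}.
Read 'z': {q1, q3, q4} → {q3, q4}.
The final set {q3, q4} contains no accepting state.

No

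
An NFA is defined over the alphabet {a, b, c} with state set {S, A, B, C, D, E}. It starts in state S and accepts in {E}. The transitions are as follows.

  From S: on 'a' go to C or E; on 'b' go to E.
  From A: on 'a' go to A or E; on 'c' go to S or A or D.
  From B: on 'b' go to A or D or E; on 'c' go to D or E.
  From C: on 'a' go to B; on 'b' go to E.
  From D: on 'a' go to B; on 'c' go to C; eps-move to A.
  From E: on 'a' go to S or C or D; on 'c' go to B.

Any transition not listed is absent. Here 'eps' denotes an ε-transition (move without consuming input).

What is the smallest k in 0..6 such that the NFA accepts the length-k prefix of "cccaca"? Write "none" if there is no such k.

none

Start in {S}.
Read 'c': S→∅; now ∅.
The set is empty and remains empty for the remaining 5 symbols.
No reachable set along the way intersects F.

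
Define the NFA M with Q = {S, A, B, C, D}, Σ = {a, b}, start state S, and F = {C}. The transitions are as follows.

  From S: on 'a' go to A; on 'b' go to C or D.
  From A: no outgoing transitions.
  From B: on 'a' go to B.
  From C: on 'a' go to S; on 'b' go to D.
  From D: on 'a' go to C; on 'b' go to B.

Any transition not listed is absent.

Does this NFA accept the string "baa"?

No

Start in {S}.
Read 'b': S→{C, D}; now {C, D}.
Read 'a': C→{S}, D→{C}; now {S, C}.
Read 'a': S→{A}, C→{S}; now {S, A}.
The final set {S, A} contains no accepting state.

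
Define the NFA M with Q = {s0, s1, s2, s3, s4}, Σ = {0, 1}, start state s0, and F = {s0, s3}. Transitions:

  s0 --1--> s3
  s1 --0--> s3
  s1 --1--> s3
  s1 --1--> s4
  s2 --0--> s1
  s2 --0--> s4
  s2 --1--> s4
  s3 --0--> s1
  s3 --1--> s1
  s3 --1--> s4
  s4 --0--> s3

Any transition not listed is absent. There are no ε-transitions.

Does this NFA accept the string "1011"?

No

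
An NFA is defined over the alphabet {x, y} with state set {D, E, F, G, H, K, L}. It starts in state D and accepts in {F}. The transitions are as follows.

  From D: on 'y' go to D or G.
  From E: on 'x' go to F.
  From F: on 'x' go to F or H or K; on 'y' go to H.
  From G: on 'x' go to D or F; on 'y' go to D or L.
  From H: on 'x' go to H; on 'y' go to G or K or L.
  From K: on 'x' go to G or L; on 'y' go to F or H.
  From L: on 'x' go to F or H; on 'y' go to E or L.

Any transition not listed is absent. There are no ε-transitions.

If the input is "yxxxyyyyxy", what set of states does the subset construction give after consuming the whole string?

{D, E, F, G, H, K, L}

Start in {D}.
Read 'y': D→{D, G}; now {D, G}.
Read 'x': D→∅, G→{D, F}; now {D, F}.
Read 'x': D→∅, F→{F, H, K}; now {F, H, K}.
Read 'x': F→{F, H, K}, H→{H}, K→{G, L}; now {F, G, H, K, L}.
Read 'y': F→{H}, G→{D, L}, H→{G, K, L}, K→{F, H}, L→{E, L}; now {D, E, F, G, H, K, L}.
Read 'y': D→{D, G}, E→∅, F→{H}, G→{D, L}, H→{G, K, L}, K→{F, H}, L→{E, L}; now {D, E, F, G, H, K, L}.
Read 'y': D→{D, G}, E→∅, F→{H}, G→{D, L}, H→{G, K, L}, K→{F, H}, L→{E, L}; now {D, E, F, G, H, K, L}.
Read 'y': D→{D, G}, E→∅, F→{H}, G→{D, L}, H→{G, K, L}, K→{F, H}, L→{E, L}; now {D, E, F, G, H, K, L}.
Read 'x': D→∅, E→{F}, F→{F, H, K}, G→{D, F}, H→{H}, K→{G, L}, L→{F, H}; now {D, F, G, H, K, L}.
Read 'y': D→{D, G}, F→{H}, G→{D, L}, H→{G, K, L}, K→{F, H}, L→{E, L}; now {D, E, F, G, H, K, L}.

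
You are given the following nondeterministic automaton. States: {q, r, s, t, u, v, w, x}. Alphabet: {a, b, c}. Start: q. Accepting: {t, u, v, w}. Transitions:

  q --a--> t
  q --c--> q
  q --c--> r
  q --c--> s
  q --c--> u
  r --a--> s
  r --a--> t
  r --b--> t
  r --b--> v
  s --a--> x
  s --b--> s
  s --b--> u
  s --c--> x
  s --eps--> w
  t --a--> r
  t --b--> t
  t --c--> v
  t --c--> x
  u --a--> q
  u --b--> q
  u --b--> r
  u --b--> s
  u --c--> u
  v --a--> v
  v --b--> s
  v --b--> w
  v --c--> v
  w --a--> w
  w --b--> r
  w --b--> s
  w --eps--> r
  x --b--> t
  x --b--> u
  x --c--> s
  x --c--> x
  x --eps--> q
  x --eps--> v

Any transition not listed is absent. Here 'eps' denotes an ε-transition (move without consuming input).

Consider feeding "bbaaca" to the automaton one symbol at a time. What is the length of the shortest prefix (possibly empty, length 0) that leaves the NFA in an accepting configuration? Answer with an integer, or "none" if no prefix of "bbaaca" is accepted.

Start in {q}.
Read 'b': {q} → ∅.
The set is empty and remains empty for the remaining 5 symbols.
No reachable set along the way intersects F.

none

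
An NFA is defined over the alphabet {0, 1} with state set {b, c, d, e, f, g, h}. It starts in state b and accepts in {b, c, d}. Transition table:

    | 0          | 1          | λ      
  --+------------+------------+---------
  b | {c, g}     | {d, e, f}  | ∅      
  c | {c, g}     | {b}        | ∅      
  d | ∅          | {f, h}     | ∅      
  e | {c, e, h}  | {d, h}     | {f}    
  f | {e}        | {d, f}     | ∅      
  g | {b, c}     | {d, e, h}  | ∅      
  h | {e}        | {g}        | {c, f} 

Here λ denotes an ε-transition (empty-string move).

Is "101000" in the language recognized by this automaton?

Yes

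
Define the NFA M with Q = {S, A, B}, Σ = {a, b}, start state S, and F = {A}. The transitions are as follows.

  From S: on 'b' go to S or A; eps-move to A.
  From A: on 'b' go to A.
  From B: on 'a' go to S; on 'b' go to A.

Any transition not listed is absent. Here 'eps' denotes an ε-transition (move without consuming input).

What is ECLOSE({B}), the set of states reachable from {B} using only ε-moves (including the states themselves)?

{B}

Begin with {B}.
No ε-moves leave this set, so the closure equals the set itself.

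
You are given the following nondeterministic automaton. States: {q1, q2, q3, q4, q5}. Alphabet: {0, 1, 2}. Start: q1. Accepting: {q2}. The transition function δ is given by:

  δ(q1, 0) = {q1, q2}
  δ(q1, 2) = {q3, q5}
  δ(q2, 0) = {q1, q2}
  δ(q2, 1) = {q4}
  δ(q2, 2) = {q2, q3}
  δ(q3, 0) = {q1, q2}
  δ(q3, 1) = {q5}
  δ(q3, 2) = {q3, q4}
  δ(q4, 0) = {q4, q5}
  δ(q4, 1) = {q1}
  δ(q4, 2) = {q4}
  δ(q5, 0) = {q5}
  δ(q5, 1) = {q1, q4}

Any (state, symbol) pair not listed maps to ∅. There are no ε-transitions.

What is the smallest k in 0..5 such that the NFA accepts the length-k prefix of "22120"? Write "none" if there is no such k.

5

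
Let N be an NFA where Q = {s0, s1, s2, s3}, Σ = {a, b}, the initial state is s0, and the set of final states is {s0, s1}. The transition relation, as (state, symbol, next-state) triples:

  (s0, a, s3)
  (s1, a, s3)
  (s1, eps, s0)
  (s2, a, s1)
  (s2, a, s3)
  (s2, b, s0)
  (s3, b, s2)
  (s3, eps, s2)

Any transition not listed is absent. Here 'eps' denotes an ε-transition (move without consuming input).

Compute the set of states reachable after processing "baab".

∅

Start in {s0}.
Read 'b': s0→∅; now ∅.
The set is empty and remains empty for the remaining 3 symbols.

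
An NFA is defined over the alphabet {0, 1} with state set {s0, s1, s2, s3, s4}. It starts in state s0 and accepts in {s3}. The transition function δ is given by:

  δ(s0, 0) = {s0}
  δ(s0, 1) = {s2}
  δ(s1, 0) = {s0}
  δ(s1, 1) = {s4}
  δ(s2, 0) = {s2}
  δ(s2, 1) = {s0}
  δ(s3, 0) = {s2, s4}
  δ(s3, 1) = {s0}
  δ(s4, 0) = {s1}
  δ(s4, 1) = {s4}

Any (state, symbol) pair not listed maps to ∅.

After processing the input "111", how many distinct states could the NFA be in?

1

Start in {s0}.
Read '1': {s0} → {s2}.
Read '1': {s2} → {s0}.
Read '1': {s0} → {s2}.
That set has 1 state.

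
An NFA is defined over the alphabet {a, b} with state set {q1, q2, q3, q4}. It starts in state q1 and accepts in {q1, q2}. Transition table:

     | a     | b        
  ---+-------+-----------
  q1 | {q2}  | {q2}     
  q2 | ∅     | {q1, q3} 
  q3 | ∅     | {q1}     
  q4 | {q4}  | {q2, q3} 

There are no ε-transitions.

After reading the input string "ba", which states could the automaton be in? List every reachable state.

∅

Start in {q1}.
Read 'b': q1→{q2}; now {q2}.
Read 'a': q2→∅; now ∅.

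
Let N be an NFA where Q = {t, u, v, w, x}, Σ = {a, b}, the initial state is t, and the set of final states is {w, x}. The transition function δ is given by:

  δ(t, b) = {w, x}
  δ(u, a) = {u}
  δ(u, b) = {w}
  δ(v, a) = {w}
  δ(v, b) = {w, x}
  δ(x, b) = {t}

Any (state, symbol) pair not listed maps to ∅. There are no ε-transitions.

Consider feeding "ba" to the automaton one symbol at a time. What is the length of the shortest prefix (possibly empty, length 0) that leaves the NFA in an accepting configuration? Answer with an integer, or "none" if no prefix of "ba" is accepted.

Start in {t}.
Read 'b': t→{w, x}; now {w, x}.
None of the earlier sets intersect F, but {w, x} does.

1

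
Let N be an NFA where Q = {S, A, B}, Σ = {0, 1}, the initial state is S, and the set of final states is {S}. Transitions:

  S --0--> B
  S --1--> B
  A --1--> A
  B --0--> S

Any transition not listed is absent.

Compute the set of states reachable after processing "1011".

∅

Start in {S}.
Read '1': S→{B}; now {B}.
Read '0': B→{S}; now {S}.
Read '1': S→{B}; now {B}.
Read '1': B→∅; now ∅.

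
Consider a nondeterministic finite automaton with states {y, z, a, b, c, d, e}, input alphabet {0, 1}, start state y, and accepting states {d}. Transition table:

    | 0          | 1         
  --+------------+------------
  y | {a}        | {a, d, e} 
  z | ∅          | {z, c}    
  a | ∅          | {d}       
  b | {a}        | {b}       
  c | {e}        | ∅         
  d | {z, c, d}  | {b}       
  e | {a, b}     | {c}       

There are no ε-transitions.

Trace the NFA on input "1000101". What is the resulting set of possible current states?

Start in {y}.
Read '1': y→{a, d, e}; now {a, d, e}.
Read '0': a→∅, d→{z, c, d}, e→{a, b}; now {z, a, b, c, d}.
Read '0': z→∅, a→∅, b→{a}, c→{e}, d→{z, c, d}; now {z, a, c, d, e}.
Read '0': z→∅, a→∅, c→{e}, d→{z, c, d}, e→{a, b}; now {z, a, b, c, d, e}.
Read '1': z→{z, c}, a→{d}, b→{b}, c→∅, d→{b}, e→{c}; now {z, b, c, d}.
Read '0': z→∅, b→{a}, c→{e}, d→{z, c, d}; now {z, a, c, d, e}.
Read '1': z→{z, c}, a→{d}, c→∅, d→{b}, e→{c}; now {z, b, c, d}.

{z, b, c, d}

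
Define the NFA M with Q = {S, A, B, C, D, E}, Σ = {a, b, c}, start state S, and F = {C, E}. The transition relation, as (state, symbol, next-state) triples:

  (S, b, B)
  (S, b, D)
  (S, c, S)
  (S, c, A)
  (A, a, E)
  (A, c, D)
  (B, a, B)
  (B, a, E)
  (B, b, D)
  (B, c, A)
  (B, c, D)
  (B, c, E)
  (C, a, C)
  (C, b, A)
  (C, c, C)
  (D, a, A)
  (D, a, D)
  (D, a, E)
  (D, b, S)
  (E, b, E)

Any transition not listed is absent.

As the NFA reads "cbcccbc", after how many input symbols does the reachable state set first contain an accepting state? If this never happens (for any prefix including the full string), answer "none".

3

Start in {S}.
Read 'c': S→{S, A}; now {S, A}.
Read 'b': S→{B, D}, A→∅; now {B, D}.
Read 'c': B→{A, D, E}, D→∅; now {A, D, E}.
None of the earlier sets intersect F, but {A, D, E} does.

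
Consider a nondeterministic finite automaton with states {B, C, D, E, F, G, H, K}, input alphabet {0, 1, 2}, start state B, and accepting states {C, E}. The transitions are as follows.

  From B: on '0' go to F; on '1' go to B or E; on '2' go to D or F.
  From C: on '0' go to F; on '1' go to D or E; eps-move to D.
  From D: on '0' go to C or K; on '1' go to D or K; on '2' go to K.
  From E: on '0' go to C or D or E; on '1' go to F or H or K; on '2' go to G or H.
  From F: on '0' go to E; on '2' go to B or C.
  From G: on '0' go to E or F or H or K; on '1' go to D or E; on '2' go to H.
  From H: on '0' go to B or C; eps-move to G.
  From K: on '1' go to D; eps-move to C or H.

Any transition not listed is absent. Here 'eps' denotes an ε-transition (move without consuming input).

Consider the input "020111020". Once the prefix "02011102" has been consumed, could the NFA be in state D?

Yes

Start in {B}.
Read '0': {B} → {F}.
Read '2': {F} → {B, C, D}.
Read '0': {B, C, D} → {C, D, F, G, H, K}.
Read '1': {C, D, F, G, H, K} → {C, D, E, G, H, K}.
Read '1': {C, D, E, G, H, K} → {C, D, E, F, G, H, K}.
Read '1': {C, D, E, F, G, H, K} → {C, D, E, F, G, H, K}.
Read '0': {C, D, E, F, G, H, K} → {B, C, D, E, F, G, H, K}.
Read '2': {B, C, D, E, F, G, H, K} → {B, C, D, F, G, H, K}.
State D is in {B, C, D, F, G, H, K}.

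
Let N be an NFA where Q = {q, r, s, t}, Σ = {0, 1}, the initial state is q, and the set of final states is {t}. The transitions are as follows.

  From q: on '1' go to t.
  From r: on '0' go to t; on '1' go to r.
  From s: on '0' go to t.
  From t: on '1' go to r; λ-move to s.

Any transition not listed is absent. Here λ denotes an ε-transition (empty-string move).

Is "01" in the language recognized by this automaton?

No

Start in {q}.
Read '0': q→∅; now ∅.
The set is empty and remains empty for the remaining 1 symbol.
The final set ∅ contains no accepting state.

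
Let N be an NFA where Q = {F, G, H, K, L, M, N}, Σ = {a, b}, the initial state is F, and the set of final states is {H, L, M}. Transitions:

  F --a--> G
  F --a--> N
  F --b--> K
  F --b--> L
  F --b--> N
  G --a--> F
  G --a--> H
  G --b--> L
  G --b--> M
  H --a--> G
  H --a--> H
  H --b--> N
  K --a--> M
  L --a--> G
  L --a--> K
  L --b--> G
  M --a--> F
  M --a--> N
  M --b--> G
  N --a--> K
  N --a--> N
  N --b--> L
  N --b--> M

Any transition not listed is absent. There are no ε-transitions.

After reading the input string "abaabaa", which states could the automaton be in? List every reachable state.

Start in {F}.
Read 'a': {F} → {G, N}.
Read 'b': {G, N} → {L, M}.
Read 'a': {L, M} → {F, G, K, N}.
Read 'a': {F, G, K, N} → {F, G, H, K, M, N}.
Read 'b': {F, G, H, K, M, N} → {G, K, L, M, N}.
Read 'a': {G, K, L, M, N} → {F, G, H, K, M, N}.
Read 'a': {F, G, H, K, M, N} → {F, G, H, K, M, N}.

{F, G, H, K, M, N}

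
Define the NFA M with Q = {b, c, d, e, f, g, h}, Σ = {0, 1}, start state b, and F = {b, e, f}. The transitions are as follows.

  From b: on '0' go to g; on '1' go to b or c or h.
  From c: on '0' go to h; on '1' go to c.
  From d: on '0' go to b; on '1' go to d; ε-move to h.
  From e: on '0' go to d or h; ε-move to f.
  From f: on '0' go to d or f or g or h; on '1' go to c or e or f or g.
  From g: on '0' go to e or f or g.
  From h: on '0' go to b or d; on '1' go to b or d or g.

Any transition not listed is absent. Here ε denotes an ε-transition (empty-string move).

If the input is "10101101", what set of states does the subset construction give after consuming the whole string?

{b, c, d, e, f, g, h}

Start in {b}.
Read '1': b→{b, c, h}; now {b, c, h}.
Read '0': b→{g}, c→{h}, h→{b, d}; now {b, d, g, h}.
Read '1': b→{b, c, h}, d→{d}, g→∅, h→{b, d, g}; now {b, c, d, g, h}.
Read '0': b→{g}, c→{h}, d→{b}, g→{e, f, g}, h→{b, d}; now {b, d, e, f, g, h}.
Read '1': b→{b, c, h}, d→{d}, e→∅, f→{c, e, f, g}, g→∅, h→{b, d, g}; now {b, c, d, e, f, g, h}.
Read '1': b→{b, c, h}, c→{c}, d→{d}, e→∅, f→{c, e, f, g}, g→∅, h→{b, d, g}; now {b, c, d, e, f, g, h}.
Read '0': b→{g}, c→{h}, d→{b}, e→{d, h}, f→{d, f, g, h}, g→{e, f, g}, h→{b, d}; now {b, d, e, f, g, h}.
Read '1': b→{b, c, h}, d→{d}, e→∅, f→{c, e, f, g}, g→∅, h→{b, d, g}; now {b, c, d, e, f, g, h}.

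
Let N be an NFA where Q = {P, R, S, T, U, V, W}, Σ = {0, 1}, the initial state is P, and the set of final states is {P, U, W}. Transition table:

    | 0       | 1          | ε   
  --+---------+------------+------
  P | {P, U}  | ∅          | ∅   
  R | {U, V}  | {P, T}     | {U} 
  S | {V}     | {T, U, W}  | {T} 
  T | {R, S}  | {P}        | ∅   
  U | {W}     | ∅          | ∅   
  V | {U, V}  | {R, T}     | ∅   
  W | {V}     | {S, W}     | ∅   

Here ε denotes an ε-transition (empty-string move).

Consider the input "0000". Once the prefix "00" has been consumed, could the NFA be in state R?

No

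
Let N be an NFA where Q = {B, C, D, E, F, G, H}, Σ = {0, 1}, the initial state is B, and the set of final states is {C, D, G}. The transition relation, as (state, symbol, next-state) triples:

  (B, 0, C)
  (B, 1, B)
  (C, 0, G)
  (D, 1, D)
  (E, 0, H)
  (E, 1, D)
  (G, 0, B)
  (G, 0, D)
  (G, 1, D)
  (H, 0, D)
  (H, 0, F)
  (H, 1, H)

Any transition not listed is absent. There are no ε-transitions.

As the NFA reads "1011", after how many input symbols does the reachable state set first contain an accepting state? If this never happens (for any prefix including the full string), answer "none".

Start in {B}.
Read '1': {B} → {B}.
Read '0': {B} → {C}.
None of the earlier sets intersect F, but {C} does.

2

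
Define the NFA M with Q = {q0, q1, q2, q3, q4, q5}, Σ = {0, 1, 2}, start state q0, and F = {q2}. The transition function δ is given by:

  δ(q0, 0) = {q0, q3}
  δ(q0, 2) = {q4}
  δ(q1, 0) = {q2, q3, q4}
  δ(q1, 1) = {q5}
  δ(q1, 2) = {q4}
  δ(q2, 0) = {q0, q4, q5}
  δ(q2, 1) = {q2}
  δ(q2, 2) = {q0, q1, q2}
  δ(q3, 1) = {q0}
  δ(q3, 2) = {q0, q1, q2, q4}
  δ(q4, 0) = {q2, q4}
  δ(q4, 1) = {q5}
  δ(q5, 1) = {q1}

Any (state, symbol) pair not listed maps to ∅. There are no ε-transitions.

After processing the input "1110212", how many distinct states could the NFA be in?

Start in {q0}.
Read '1': q0→∅; now ∅.
The set is empty and remains empty for the remaining 6 symbols.
That set has 0 states.

0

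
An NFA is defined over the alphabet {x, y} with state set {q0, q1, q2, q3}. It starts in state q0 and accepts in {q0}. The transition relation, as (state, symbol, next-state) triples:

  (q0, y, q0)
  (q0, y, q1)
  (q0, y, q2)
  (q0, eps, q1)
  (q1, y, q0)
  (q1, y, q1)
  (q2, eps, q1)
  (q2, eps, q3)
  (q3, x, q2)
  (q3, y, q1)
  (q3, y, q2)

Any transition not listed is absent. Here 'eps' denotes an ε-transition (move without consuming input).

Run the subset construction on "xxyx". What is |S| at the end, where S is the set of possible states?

Start: ε-closure({q0}) = {q0, q1}.
Read 'x': {q0, q1} → ∅.
The set is empty and remains empty for the remaining 3 symbols.
That set has 0 states.

0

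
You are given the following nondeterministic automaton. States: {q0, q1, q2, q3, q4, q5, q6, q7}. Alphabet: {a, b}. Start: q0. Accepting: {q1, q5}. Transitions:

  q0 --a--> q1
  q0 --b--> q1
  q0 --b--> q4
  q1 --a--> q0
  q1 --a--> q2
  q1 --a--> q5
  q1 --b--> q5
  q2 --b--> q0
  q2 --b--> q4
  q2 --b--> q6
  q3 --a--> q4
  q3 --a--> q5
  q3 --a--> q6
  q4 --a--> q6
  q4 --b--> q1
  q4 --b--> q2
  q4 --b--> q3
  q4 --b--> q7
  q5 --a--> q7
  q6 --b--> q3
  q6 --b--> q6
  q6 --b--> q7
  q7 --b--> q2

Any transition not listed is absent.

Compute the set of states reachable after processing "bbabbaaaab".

Start in {q0}.
Read 'b': {q0} → {q1, q4}.
Read 'b': {q1, q4} → {q1, q2, q3, q5, q7}.
Read 'a': {q1, q2, q3, q5, q7} → {q0, q2, q4, q5, q6, q7}.
Read 'b': {q0, q2, q4, q5, q6, q7} → {q0, q1, q2, q3, q4, q6, q7}.
Read 'b': {q0, q1, q2, q3, q4, q6, q7} → {q0, q1, q2, q3, q4, q5, q6, q7}.
Read 'a': {q0, q1, q2, q3, q4, q5, q6, q7} → {q0, q1, q2, q4, q5, q6, q7}.
Read 'a': {q0, q1, q2, q4, q5, q6, q7} → {q0, q1, q2, q5, q6, q7}.
Read 'a': {q0, q1, q2, q5, q6, q7} → {q0, q1, q2, q5, q7}.
Read 'a': {q0, q1, q2, q5, q7} → {q0, q1, q2, q5, q7}.
Read 'b': {q0, q1, q2, q5, q7} → {q0, q1, q2, q4, q5, q6}.

{q0, q1, q2, q4, q5, q6}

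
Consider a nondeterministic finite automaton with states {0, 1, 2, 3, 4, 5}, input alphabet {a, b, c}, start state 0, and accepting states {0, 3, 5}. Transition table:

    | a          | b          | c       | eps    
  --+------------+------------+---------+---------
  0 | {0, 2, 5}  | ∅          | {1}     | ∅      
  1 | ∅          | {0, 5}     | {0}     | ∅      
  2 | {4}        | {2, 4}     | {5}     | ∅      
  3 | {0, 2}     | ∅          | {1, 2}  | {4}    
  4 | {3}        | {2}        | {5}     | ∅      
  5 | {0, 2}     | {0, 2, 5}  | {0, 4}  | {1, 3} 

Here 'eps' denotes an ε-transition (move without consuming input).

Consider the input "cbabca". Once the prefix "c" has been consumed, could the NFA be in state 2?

No

Start in {0}.
Read 'c': {0} → {1}.
State 2 is not in {1}.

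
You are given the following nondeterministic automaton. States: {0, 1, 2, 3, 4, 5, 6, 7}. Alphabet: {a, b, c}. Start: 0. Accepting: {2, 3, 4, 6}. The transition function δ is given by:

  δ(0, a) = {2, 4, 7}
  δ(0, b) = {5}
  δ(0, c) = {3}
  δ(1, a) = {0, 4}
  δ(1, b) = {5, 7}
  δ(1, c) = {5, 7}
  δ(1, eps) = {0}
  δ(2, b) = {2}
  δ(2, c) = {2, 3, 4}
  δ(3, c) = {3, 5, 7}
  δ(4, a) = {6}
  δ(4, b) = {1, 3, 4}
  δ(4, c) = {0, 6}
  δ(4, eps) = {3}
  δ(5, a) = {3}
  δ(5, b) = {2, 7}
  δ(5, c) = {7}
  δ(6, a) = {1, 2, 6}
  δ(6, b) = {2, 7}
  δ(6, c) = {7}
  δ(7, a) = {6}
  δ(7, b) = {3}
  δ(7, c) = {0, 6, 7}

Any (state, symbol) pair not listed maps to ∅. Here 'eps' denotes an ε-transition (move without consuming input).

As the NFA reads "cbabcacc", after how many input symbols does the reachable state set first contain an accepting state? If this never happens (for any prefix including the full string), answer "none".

Start in {0}.
Read 'c': 0→{3}; now {3}.
None of the earlier sets intersect F, but {3} does.

1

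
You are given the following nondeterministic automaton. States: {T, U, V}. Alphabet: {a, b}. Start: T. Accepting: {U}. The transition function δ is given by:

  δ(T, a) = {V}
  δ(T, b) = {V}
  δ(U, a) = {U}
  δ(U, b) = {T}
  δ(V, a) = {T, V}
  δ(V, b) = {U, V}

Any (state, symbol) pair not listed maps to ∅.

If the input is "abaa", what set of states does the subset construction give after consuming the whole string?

Start in {T}.
Read 'a': T→{V}; now {V}.
Read 'b': V→{U, V}; now {U, V}.
Read 'a': U→{U}, V→{T, V}; now {T, U, V}.
Read 'a': T→{V}, U→{U}, V→{T, V}; now {T, U, V}.

{T, U, V}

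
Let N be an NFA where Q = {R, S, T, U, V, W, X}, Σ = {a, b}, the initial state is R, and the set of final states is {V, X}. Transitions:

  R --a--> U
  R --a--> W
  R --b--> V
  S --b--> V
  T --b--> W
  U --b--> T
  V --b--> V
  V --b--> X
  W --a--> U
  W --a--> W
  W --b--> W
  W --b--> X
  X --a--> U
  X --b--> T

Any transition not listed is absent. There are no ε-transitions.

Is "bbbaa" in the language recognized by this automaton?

Start in {R}.
Read 'b': {R} → {V}.
Read 'b': {V} → {V, X}.
Read 'b': {V, X} → {T, V, X}.
Read 'a': {T, V, X} → {U}.
Read 'a': {U} → ∅.
The final set ∅ contains no accepting state.

No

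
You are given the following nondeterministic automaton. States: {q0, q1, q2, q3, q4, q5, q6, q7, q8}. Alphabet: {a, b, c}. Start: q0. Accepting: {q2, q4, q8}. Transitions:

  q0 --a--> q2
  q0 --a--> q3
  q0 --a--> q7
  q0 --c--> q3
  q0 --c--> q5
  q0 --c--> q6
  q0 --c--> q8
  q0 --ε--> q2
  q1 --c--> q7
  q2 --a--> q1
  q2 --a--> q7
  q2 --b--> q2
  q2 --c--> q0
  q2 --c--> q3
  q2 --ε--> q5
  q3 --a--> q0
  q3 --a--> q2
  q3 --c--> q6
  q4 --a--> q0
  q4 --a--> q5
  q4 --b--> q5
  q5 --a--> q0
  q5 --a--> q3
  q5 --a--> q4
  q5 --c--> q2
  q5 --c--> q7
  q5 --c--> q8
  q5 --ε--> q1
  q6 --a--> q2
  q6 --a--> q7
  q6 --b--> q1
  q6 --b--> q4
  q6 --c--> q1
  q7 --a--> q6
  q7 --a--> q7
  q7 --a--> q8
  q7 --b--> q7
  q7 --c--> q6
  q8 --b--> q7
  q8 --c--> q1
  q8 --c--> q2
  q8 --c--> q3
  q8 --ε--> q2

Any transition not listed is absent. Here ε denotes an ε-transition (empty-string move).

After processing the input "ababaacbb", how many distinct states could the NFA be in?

4

Start: ε-closure({q0}) = {q0, q1, q2, q5}.
Read 'a': q0→{q2, q3, q7}, q1→∅, q2→{q1, q7}, q5→{q0, q3, q4}; union {q0, q1, q2, q3, q4, q7}; ε-closure = {q0, q1, q2, q3, q4, q5, q7}.
Read 'b': q0→∅, q1→∅, q2→{q2}, q3→∅, q4→{q5}, q5→∅, q7→{q7}; union {q2, q5, q7}; ε-closure = {q1, q2, q5, q7}.
Read 'a': q1→∅, q2→{q1, q7}, q5→{q0, q3, q4}, q7→{q6, q7, q8}; union {q0, q1, q3, q4, q6, q7, q8}; ε-closure = {q0, q1, q2, q3, q4, q5, q6, q7, q8}.
Read 'b': q0→∅, q1→∅, q2→{q2}, q3→∅, q4→{q5}, q5→∅, q6→{q1, q4}, q7→{q7}, q8→{q7}; now {q1, q2, q4, q5, q7}.
Read 'a': q1→∅, q2→{q1, q7}, q4→{q0, q5}, q5→{q0, q3, q4}, q7→{q6, q7, q8}; union {q0, q1, q3, q4, q5, q6, q7, q8}; ε-closure = {q0, q1, q2, q3, q4, q5, q6, q7, q8}.
Read 'a': q0→{q2, q3, q7}, q1→∅, q2→{q1, q7}, q3→{q0, q2}, q4→{q0, q5}, q5→{q0, q3, q4}, q6→{q2, q7}, q7→{q6, q7, q8}, q8→∅; now {q0, q1, q2, q3, q4, q5, q6, q7, q8}.
Read 'c': q0→{q3, q5, q6, q8}, q1→{q7}, q2→{q0, q3}, q3→{q6}, q4→∅, q5→{q2, q7, q8}, q6→{q1}, q7→{q6}, q8→{q1, q2, q3}; now {q0, q1, q2, q3, q5, q6, q7, q8}.
Read 'b': q0→∅, q1→∅, q2→{q2}, q3→∅, q5→∅, q6→{q1, q4}, q7→{q7}, q8→{q7}; union {q1, q2, q4, q7}; ε-closure = {q1, q2, q4, q5, q7}.
Read 'b': q1→∅, q2→{q2}, q4→{q5}, q5→∅, q7→{q7}; union {q2, q5, q7}; ε-closure = {q1, q2, q5, q7}.
That set has 4 states.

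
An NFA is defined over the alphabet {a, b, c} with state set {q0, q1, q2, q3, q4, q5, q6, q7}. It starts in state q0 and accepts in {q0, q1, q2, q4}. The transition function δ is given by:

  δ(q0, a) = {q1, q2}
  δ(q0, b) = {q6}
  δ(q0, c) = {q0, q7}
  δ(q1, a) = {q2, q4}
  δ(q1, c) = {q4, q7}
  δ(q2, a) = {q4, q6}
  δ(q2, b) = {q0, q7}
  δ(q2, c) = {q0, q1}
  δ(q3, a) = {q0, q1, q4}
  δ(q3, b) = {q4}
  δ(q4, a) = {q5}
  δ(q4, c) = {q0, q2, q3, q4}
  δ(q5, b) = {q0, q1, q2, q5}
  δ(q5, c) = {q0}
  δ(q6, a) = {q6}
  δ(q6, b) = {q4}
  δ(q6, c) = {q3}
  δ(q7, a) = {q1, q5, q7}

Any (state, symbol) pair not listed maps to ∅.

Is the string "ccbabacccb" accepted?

Start in {q0}.
Read 'c': q0→{q0, q7}; now {q0, q7}.
Read 'c': q0→{q0, q7}, q7→∅; now {q0, q7}.
Read 'b': q0→{q6}, q7→∅; now {q6}.
Read 'a': q6→{q6}; now {q6}.
Read 'b': q6→{q4}; now {q4}.
Read 'a': q4→{q5}; now {q5}.
Read 'c': q5→{q0}; now {q0}.
Read 'c': q0→{q0, q7}; now {q0, q7}.
Read 'c': q0→{q0, q7}, q7→∅; now {q0, q7}.
Read 'b': q0→{q6}, q7→∅; now {q6}.
The final set {q6} contains no accepting state.

No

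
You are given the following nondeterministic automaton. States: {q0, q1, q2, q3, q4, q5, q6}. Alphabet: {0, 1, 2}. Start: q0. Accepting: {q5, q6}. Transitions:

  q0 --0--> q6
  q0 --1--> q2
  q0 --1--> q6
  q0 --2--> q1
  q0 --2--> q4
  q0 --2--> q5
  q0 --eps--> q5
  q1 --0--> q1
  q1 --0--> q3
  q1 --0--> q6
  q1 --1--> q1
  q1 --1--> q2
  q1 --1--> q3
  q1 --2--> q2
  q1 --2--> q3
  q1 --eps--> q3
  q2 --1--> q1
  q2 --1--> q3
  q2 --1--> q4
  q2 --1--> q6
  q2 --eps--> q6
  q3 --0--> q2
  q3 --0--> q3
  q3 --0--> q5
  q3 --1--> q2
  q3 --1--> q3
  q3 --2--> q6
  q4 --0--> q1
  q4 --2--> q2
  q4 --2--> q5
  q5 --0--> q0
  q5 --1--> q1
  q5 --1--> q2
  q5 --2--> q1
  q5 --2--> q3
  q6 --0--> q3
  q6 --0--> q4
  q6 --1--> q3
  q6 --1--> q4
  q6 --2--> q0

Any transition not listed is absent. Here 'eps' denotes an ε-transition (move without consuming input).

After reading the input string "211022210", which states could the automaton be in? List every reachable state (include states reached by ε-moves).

Start: ε-closure({q0}) = {q0, q5}.
Read '2': q0→{q1, q4, q5}, q5→{q1, q3}; now {q1, q3, q4, q5}.
Read '1': q1→{q1, q2, q3}, q3→{q2, q3}, q4→∅, q5→{q1, q2}; union {q1, q2, q3}; ε-closure = {q1, q2, q3, q6}.
Read '1': q1→{q1, q2, q3}, q2→{q1, q3, q4, q6}, q3→{q2, q3}, q6→{q3, q4}; now {q1, q2, q3, q4, q6}.
Read '0': q1→{q1, q3, q6}, q2→∅, q3→{q2, q3, q5}, q4→{q1}, q6→{q3, q4}; now {q1, q2, q3, q4, q5, q6}.
Read '2': q1→{q2, q3}, q2→∅, q3→{q6}, q4→{q2, q5}, q5→{q1, q3}, q6→{q0}; now {q0, q1, q2, q3, q5, q6}.
Read '2': q0→{q1, q4, q5}, q1→{q2, q3}, q2→∅, q3→{q6}, q5→{q1, q3}, q6→{q0}; now {q0, q1, q2, q3, q4, q5, q6}.
Read '2': q0→{q1, q4, q5}, q1→{q2, q3}, q2→∅, q3→{q6}, q4→{q2, q5}, q5→{q1, q3}, q6→{q0}; now {q0, q1, q2, q3, q4, q5, q6}.
Read '1': q0→{q2, q6}, q1→{q1, q2, q3}, q2→{q1, q3, q4, q6}, q3→{q2, q3}, q4→∅, q5→{q1, q2}, q6→{q3, q4}; now {q1, q2, q3, q4, q6}.
Read '0': q1→{q1, q3, q6}, q2→∅, q3→{q2, q3, q5}, q4→{q1}, q6→{q3, q4}; now {q1, q2, q3, q4, q5, q6}.

{q1, q2, q3, q4, q5, q6}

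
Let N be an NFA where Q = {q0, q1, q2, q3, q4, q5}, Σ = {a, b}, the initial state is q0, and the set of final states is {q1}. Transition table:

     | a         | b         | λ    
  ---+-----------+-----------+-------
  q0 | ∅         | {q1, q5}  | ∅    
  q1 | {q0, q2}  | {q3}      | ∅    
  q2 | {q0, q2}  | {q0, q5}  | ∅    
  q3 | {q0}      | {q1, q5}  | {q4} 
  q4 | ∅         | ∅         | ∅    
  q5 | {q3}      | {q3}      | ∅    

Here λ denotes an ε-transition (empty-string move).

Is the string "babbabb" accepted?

Start in {q0}.
Read 'b': q0→{q1, q5}; now {q1, q5}.
Read 'a': q1→{q0, q2}, q5→{q3}; union {q0, q2, q3}; ε-closure = {q0, q2, q3, q4}.
Read 'b': q0→{q1, q5}, q2→{q0, q5}, q3→{q1, q5}, q4→∅; now {q0, q1, q5}.
Read 'b': q0→{q1, q5}, q1→{q3}, q5→{q3}; union {q1, q3, q5}; ε-closure = {q1, q3, q4, q5}.
Read 'a': q1→{q0, q2}, q3→{q0}, q4→∅, q5→{q3}; union {q0, q2, q3}; ε-closure = {q0, q2, q3, q4}.
Read 'b': q0→{q1, q5}, q2→{q0, q5}, q3→{q1, q5}, q4→∅; now {q0, q1, q5}.
Read 'b': q0→{q1, q5}, q1→{q3}, q5→{q3}; union {q1, q3, q5}; ε-closure = {q1, q3, q4, q5}.
The final set {q1, q3, q4, q5} contains the accepting state q1.

Yes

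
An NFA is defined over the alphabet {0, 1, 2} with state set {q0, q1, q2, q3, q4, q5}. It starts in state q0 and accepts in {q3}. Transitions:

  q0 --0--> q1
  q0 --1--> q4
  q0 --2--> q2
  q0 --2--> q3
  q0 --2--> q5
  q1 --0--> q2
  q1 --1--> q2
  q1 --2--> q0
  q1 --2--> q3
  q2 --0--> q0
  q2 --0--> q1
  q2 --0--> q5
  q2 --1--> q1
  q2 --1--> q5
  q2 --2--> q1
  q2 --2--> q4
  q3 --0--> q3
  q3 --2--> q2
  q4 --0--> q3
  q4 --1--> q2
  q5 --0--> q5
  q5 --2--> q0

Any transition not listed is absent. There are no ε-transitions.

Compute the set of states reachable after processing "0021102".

{q0, q1, q4}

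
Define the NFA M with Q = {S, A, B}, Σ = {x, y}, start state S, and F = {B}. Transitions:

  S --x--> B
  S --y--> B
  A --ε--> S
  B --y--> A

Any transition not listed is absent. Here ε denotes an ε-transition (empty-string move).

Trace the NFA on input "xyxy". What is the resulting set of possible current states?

{S, A}

Start in {S}.
Read 'x': {S} → {B}.
Read 'y': {B} → {S, A}.
Read 'x': {S, A} → {B}.
Read 'y': {B} → {S, A}.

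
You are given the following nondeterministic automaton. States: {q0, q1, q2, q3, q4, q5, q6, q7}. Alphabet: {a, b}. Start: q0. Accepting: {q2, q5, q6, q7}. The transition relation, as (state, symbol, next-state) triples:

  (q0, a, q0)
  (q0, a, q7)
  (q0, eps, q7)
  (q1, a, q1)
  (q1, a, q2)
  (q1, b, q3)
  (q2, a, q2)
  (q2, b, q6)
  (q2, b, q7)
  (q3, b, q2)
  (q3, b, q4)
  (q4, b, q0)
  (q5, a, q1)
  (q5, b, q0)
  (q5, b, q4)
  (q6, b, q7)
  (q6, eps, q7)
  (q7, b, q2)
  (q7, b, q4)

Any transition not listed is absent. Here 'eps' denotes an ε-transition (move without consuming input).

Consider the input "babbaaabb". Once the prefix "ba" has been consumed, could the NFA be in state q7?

No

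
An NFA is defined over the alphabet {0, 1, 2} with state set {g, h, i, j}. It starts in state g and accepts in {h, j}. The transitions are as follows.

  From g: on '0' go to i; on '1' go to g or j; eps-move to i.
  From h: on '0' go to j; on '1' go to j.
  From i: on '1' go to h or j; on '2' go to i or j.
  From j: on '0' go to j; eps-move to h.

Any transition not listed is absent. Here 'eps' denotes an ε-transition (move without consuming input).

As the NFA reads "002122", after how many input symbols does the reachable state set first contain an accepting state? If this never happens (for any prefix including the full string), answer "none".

Start: ε-closure({g}) = {g, i}.
Read '0': {g, i} → {i}.
Read '0': {i} → ∅.
The set is empty and remains empty for the remaining 4 symbols.
No reachable set along the way intersects F.

none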